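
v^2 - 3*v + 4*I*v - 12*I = (v - 3)*(v + 4*I)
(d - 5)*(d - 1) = d^2 - 6*d + 5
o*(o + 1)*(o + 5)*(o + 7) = o^4 + 13*o^3 + 47*o^2 + 35*o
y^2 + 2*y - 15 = (y - 3)*(y + 5)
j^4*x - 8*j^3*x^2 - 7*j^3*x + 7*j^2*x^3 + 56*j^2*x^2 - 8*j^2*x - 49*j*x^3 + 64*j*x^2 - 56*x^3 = (j - 8)*(j - 7*x)*(j - x)*(j*x + x)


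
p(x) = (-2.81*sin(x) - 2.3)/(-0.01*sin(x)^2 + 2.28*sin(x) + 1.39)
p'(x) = (0.02*sin(x)*cos(x) - 2.28*cos(x))*(-2.81*sin(x) - 2.3)/(-0.01*sin(x)^2 + 2.28*sin(x) + 1.39)^2 - 2.81*cos(x)/(-0.01*sin(x)^2 + 2.28*sin(x) + 1.39) = (-0.0281*sin(x)^2 - 0.0460000000000003*sin(x) + 1.3381)*cos(x)/(0.0001*sin(x)^4 - 0.0456*sin(x)^3 + 5.1706*sin(x)^2 + 6.3384*sin(x) + 1.9321)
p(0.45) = -1.48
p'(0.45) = 0.21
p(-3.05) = -1.73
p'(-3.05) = -0.96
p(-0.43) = -2.58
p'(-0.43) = 6.41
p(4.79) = -0.56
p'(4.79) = 0.13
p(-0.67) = 18.69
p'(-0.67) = 1204.44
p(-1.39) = -0.54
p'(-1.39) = 0.33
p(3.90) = 2.01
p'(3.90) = -29.46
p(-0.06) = -1.70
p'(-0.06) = 0.85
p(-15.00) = 4.88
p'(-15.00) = -109.75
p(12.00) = -4.84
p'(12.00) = 42.64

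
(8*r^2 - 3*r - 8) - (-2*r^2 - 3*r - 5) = 10*r^2 - 3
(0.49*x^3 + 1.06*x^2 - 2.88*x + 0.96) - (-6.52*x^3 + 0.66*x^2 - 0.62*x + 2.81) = 7.01*x^3 + 0.4*x^2 - 2.26*x - 1.85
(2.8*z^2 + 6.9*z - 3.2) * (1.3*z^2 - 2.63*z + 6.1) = 3.64*z^4 + 1.606*z^3 - 5.227*z^2 + 50.506*z - 19.52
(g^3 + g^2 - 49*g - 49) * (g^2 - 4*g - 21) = g^5 - 3*g^4 - 74*g^3 + 126*g^2 + 1225*g + 1029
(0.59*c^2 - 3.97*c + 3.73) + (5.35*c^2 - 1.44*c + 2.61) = 5.94*c^2 - 5.41*c + 6.34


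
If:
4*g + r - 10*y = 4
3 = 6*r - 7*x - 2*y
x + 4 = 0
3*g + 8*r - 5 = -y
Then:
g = 2403/262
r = -417/131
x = -4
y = 773/262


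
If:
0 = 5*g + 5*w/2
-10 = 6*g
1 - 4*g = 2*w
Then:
No Solution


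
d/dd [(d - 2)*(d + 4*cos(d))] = d + (2 - d)*(4*sin(d) - 1) + 4*cos(d)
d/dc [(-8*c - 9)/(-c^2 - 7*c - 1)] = (8*c^2 + 56*c - (2*c + 7)*(8*c + 9) + 8)/(c^2 + 7*c + 1)^2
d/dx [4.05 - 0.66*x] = -0.660000000000000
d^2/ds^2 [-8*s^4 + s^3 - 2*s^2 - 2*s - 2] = -96*s^2 + 6*s - 4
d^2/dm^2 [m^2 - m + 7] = 2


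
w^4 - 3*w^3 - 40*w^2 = w^2*(w - 8)*(w + 5)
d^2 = d^2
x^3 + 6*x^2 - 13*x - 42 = (x - 3)*(x + 2)*(x + 7)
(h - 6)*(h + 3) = h^2 - 3*h - 18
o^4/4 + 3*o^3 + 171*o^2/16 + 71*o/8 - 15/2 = (o/4 + 1)*(o - 1/2)*(o + 5/2)*(o + 6)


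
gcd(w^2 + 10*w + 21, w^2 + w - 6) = w + 3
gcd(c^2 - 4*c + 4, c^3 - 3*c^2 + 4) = c^2 - 4*c + 4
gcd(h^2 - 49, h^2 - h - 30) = 1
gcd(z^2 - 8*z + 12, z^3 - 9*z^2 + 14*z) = z - 2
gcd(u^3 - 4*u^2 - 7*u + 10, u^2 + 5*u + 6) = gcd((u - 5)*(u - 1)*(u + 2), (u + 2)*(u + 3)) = u + 2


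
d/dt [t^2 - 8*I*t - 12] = 2*t - 8*I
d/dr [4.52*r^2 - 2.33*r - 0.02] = 9.04*r - 2.33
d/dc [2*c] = 2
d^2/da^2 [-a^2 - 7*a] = -2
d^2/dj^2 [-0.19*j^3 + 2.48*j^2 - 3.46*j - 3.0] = 4.96 - 1.14*j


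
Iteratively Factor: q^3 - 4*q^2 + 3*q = (q - 3)*(q^2 - q) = (q - 3)*(q - 1)*(q)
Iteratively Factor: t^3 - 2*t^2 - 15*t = (t)*(t^2 - 2*t - 15) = t*(t - 5)*(t + 3)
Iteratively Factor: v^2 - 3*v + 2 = (v - 1)*(v - 2)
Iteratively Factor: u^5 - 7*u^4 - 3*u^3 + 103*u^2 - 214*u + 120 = (u - 5)*(u^4 - 2*u^3 - 13*u^2 + 38*u - 24) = (u - 5)*(u + 4)*(u^3 - 6*u^2 + 11*u - 6) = (u - 5)*(u - 3)*(u + 4)*(u^2 - 3*u + 2) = (u - 5)*(u - 3)*(u - 1)*(u + 4)*(u - 2)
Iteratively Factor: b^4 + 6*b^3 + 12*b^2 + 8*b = (b)*(b^3 + 6*b^2 + 12*b + 8) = b*(b + 2)*(b^2 + 4*b + 4) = b*(b + 2)^2*(b + 2)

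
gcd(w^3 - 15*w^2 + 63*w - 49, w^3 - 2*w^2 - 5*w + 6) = w - 1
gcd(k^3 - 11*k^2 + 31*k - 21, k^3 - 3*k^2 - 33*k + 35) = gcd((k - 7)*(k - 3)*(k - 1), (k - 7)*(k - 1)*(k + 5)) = k^2 - 8*k + 7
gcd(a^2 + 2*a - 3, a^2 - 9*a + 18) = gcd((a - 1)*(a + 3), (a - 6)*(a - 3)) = 1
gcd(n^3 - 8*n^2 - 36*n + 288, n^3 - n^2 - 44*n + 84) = n - 6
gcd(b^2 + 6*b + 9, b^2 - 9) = b + 3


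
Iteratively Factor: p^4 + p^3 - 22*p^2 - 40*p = (p)*(p^3 + p^2 - 22*p - 40) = p*(p + 2)*(p^2 - p - 20) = p*(p - 5)*(p + 2)*(p + 4)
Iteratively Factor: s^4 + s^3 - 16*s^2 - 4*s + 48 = (s - 3)*(s^3 + 4*s^2 - 4*s - 16) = (s - 3)*(s + 4)*(s^2 - 4) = (s - 3)*(s - 2)*(s + 4)*(s + 2)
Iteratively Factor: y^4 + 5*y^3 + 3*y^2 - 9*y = (y + 3)*(y^3 + 2*y^2 - 3*y) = y*(y + 3)*(y^2 + 2*y - 3) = y*(y - 1)*(y + 3)*(y + 3)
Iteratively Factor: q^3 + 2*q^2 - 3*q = (q)*(q^2 + 2*q - 3) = q*(q - 1)*(q + 3)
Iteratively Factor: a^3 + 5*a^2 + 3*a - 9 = (a - 1)*(a^2 + 6*a + 9) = (a - 1)*(a + 3)*(a + 3)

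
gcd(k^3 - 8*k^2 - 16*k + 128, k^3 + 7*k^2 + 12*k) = k + 4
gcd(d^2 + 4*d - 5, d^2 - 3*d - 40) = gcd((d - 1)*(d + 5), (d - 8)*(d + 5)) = d + 5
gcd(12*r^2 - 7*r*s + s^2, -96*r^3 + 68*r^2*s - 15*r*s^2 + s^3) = 12*r^2 - 7*r*s + s^2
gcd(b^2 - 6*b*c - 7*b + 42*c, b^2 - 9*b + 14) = b - 7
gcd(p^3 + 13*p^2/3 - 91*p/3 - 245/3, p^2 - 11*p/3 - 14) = p + 7/3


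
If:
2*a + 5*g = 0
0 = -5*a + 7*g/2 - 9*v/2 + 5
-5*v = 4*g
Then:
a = 125/196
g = -25/98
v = 10/49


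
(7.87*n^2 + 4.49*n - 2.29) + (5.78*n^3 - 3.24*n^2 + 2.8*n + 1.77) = 5.78*n^3 + 4.63*n^2 + 7.29*n - 0.52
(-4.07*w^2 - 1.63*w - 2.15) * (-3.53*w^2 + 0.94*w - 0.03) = 14.3671*w^4 + 1.9281*w^3 + 6.1794*w^2 - 1.9721*w + 0.0645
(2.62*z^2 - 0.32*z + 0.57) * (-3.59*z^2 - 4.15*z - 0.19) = -9.4058*z^4 - 9.7242*z^3 - 1.2161*z^2 - 2.3047*z - 0.1083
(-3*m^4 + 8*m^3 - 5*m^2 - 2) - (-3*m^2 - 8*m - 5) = -3*m^4 + 8*m^3 - 2*m^2 + 8*m + 3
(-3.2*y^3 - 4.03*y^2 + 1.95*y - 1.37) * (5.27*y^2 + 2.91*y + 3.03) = -16.864*y^5 - 30.5501*y^4 - 11.1468*y^3 - 13.7563*y^2 + 1.9218*y - 4.1511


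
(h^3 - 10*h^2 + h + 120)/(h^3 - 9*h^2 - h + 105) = (h - 8)/(h - 7)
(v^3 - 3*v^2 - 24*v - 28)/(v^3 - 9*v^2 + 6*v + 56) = (v + 2)/(v - 4)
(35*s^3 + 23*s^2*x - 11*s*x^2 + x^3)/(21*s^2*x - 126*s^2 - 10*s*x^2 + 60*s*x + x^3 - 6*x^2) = (-5*s^2 - 4*s*x + x^2)/(-3*s*x + 18*s + x^2 - 6*x)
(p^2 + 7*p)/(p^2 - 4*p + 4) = p*(p + 7)/(p^2 - 4*p + 4)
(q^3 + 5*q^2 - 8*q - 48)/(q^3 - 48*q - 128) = (q - 3)/(q - 8)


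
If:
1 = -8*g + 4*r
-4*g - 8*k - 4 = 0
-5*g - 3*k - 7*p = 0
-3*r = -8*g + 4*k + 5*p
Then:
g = -5/182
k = -177/364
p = 83/364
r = 71/364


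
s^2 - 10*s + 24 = (s - 6)*(s - 4)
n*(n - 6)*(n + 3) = n^3 - 3*n^2 - 18*n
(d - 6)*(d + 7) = d^2 + d - 42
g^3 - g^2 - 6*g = g*(g - 3)*(g + 2)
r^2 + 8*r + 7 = (r + 1)*(r + 7)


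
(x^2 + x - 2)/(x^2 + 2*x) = (x - 1)/x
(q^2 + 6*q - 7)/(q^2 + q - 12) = (q^2 + 6*q - 7)/(q^2 + q - 12)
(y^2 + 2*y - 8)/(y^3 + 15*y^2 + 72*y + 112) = (y - 2)/(y^2 + 11*y + 28)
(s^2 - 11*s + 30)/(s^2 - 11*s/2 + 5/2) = 2*(s - 6)/(2*s - 1)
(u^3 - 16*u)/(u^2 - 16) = u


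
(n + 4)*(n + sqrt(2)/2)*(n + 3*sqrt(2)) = n^3 + 4*n^2 + 7*sqrt(2)*n^2/2 + 3*n + 14*sqrt(2)*n + 12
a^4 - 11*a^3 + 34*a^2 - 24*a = a*(a - 6)*(a - 4)*(a - 1)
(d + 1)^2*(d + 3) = d^3 + 5*d^2 + 7*d + 3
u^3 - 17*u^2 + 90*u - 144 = (u - 8)*(u - 6)*(u - 3)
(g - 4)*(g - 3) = g^2 - 7*g + 12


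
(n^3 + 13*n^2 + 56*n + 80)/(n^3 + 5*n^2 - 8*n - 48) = (n + 5)/(n - 3)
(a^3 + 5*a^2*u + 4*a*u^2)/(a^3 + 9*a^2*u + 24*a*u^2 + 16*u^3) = a/(a + 4*u)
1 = 1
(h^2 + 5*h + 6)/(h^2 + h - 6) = (h + 2)/(h - 2)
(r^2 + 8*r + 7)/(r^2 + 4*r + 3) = (r + 7)/(r + 3)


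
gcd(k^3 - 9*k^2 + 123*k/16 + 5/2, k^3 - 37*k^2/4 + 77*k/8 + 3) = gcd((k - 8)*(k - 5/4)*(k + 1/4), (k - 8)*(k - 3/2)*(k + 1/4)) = k^2 - 31*k/4 - 2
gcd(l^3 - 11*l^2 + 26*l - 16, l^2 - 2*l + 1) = l - 1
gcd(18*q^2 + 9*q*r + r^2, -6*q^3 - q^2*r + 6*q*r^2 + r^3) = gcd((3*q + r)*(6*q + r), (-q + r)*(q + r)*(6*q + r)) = 6*q + r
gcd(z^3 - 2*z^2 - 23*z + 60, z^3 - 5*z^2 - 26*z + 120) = z^2 + z - 20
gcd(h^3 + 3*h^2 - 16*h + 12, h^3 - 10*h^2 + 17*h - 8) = h - 1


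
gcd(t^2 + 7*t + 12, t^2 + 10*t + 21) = t + 3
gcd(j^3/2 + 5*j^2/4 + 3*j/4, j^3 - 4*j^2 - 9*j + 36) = 1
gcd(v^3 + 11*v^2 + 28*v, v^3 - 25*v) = v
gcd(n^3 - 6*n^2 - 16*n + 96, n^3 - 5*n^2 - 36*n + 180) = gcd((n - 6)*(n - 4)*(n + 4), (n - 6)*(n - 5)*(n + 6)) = n - 6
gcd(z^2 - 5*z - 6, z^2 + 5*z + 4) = z + 1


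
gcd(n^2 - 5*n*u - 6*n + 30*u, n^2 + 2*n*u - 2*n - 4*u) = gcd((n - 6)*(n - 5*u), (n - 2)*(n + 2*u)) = 1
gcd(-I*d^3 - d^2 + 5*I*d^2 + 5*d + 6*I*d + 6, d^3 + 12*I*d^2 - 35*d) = 1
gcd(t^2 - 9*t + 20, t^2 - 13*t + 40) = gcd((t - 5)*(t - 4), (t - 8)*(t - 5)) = t - 5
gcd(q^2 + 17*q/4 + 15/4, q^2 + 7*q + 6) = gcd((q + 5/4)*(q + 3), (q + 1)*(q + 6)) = 1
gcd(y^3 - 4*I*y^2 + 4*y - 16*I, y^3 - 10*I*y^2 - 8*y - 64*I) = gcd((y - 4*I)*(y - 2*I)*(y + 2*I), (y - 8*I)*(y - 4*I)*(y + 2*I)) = y^2 - 2*I*y + 8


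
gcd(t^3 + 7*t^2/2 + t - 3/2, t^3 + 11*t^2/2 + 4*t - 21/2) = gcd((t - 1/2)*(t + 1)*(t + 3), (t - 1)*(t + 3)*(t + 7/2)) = t + 3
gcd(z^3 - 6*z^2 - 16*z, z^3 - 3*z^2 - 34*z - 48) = z^2 - 6*z - 16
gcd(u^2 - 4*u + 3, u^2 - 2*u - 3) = u - 3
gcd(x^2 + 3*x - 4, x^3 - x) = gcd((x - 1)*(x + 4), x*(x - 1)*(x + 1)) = x - 1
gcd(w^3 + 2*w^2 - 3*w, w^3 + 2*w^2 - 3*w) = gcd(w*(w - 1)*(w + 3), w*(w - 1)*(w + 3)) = w^3 + 2*w^2 - 3*w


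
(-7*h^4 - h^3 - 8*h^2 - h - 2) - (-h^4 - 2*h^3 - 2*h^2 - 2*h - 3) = -6*h^4 + h^3 - 6*h^2 + h + 1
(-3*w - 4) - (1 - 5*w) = 2*w - 5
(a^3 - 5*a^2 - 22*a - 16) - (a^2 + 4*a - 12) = a^3 - 6*a^2 - 26*a - 4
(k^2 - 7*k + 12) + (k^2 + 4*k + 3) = 2*k^2 - 3*k + 15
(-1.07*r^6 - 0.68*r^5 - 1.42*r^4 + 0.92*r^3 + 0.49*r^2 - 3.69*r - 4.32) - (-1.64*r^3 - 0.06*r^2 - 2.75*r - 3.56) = -1.07*r^6 - 0.68*r^5 - 1.42*r^4 + 2.56*r^3 + 0.55*r^2 - 0.94*r - 0.76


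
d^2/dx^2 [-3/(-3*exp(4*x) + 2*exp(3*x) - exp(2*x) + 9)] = 6*((-24*exp(2*x) + 9*exp(x) - 2)*(3*exp(4*x) - 2*exp(3*x) + exp(2*x) - 9) + 4*(6*exp(2*x) - 3*exp(x) + 1)^2*exp(2*x))*exp(2*x)/(3*exp(4*x) - 2*exp(3*x) + exp(2*x) - 9)^3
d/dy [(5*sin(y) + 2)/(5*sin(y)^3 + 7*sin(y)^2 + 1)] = (-50*sin(y)^3 - 65*sin(y)^2 - 28*sin(y) + 5)*cos(y)/(5*sin(y)^3 + 7*sin(y)^2 + 1)^2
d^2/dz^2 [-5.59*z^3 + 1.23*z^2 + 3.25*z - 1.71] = 2.46 - 33.54*z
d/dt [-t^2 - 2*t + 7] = -2*t - 2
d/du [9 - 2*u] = -2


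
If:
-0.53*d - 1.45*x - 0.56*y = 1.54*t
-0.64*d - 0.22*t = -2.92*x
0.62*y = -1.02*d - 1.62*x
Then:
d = -0.440863583831126*y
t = -0.112919579689286*y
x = -0.105135274377933*y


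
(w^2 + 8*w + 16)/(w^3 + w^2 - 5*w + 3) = (w^2 + 8*w + 16)/(w^3 + w^2 - 5*w + 3)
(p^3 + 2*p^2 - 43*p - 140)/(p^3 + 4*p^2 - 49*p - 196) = (p + 5)/(p + 7)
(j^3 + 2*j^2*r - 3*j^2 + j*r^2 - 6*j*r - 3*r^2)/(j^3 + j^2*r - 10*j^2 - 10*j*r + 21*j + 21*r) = (j + r)/(j - 7)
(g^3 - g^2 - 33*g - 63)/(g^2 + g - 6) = (g^2 - 4*g - 21)/(g - 2)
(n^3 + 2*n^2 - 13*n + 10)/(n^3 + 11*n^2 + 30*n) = (n^2 - 3*n + 2)/(n*(n + 6))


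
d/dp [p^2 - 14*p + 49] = 2*p - 14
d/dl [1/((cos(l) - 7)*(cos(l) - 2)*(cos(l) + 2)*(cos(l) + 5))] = (-75*cos(l) - 3*cos(2*l) + cos(3*l) + 5)*sin(l)/((cos(l) - 7)^2*(cos(l) - 2)^2*(cos(l) + 2)^2*(cos(l) + 5)^2)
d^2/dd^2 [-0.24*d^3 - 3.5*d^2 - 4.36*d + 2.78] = -1.44*d - 7.0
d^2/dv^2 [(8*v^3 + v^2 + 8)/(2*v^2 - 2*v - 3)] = 2*(84*v^3 + 258*v^2 + 120*v + 89)/(8*v^6 - 24*v^5 - 12*v^4 + 64*v^3 + 18*v^2 - 54*v - 27)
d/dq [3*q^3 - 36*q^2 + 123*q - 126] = 9*q^2 - 72*q + 123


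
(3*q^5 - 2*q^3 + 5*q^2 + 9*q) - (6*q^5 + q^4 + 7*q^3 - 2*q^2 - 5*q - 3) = -3*q^5 - q^4 - 9*q^3 + 7*q^2 + 14*q + 3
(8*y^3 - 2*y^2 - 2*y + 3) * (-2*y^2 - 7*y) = -16*y^5 - 52*y^4 + 18*y^3 + 8*y^2 - 21*y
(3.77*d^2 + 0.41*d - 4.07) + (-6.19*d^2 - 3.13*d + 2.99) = -2.42*d^2 - 2.72*d - 1.08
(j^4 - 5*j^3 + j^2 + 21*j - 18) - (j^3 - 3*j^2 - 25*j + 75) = j^4 - 6*j^3 + 4*j^2 + 46*j - 93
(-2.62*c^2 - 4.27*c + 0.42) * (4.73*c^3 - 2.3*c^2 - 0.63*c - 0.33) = -12.3926*c^5 - 14.1711*c^4 + 13.4582*c^3 + 2.5887*c^2 + 1.1445*c - 0.1386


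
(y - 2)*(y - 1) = y^2 - 3*y + 2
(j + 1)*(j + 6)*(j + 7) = j^3 + 14*j^2 + 55*j + 42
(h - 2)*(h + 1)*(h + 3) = h^3 + 2*h^2 - 5*h - 6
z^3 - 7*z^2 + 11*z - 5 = (z - 5)*(z - 1)^2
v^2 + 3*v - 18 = (v - 3)*(v + 6)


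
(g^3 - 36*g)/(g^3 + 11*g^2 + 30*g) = (g - 6)/(g + 5)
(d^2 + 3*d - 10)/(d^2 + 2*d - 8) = (d + 5)/(d + 4)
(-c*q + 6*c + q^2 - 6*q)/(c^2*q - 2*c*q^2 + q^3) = (q - 6)/(q*(-c + q))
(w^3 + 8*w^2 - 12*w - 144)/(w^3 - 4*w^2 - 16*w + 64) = (w^2 + 12*w + 36)/(w^2 - 16)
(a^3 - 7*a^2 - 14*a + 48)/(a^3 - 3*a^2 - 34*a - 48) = (a - 2)/(a + 2)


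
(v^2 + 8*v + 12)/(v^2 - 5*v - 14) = (v + 6)/(v - 7)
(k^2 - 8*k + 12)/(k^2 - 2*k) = (k - 6)/k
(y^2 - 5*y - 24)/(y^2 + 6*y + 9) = (y - 8)/(y + 3)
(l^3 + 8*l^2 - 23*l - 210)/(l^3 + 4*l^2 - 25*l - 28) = (l^2 + l - 30)/(l^2 - 3*l - 4)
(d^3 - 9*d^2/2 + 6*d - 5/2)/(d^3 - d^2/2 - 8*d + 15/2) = (d - 1)/(d + 3)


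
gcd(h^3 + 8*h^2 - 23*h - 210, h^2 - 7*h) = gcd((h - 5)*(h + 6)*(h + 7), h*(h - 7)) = 1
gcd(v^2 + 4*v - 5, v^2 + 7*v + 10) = v + 5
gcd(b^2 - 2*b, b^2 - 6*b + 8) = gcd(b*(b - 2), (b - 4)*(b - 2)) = b - 2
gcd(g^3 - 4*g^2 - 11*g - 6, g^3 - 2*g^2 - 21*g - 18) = g^2 - 5*g - 6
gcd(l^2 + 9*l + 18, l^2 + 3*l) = l + 3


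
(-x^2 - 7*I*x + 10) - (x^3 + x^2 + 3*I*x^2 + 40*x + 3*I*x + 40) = -x^3 - 2*x^2 - 3*I*x^2 - 40*x - 10*I*x - 30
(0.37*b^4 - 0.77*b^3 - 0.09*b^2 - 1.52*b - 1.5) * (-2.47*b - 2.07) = -0.9139*b^5 + 1.136*b^4 + 1.8162*b^3 + 3.9407*b^2 + 6.8514*b + 3.105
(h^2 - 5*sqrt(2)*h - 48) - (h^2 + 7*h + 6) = -5*sqrt(2)*h - 7*h - 54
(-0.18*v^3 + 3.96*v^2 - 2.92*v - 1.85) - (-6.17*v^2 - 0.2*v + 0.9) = -0.18*v^3 + 10.13*v^2 - 2.72*v - 2.75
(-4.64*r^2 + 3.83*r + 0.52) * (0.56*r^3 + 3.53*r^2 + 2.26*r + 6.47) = -2.5984*r^5 - 14.2344*r^4 + 3.3247*r^3 - 19.5294*r^2 + 25.9553*r + 3.3644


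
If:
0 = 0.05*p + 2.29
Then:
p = -45.80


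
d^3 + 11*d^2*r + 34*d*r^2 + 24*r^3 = (d + r)*(d + 4*r)*(d + 6*r)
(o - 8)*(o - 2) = o^2 - 10*o + 16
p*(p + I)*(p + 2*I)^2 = p^4 + 5*I*p^3 - 8*p^2 - 4*I*p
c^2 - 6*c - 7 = (c - 7)*(c + 1)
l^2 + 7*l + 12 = (l + 3)*(l + 4)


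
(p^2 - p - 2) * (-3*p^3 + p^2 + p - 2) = -3*p^5 + 4*p^4 + 6*p^3 - 5*p^2 + 4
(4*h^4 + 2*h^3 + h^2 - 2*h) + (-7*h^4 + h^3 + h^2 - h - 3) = -3*h^4 + 3*h^3 + 2*h^2 - 3*h - 3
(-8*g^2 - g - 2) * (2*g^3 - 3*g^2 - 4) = -16*g^5 + 22*g^4 - g^3 + 38*g^2 + 4*g + 8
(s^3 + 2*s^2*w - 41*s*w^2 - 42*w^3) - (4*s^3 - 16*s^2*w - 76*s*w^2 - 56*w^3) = -3*s^3 + 18*s^2*w + 35*s*w^2 + 14*w^3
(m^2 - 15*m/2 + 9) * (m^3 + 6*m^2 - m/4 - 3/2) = m^5 - 3*m^4/2 - 145*m^3/4 + 435*m^2/8 + 9*m - 27/2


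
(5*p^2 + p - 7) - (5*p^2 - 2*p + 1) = 3*p - 8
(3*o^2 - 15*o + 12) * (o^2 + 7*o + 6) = 3*o^4 + 6*o^3 - 75*o^2 - 6*o + 72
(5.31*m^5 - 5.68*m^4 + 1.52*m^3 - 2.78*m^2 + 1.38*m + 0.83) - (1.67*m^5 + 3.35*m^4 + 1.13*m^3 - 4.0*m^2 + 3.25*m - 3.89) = 3.64*m^5 - 9.03*m^4 + 0.39*m^3 + 1.22*m^2 - 1.87*m + 4.72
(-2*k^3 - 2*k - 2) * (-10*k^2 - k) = 20*k^5 + 2*k^4 + 20*k^3 + 22*k^2 + 2*k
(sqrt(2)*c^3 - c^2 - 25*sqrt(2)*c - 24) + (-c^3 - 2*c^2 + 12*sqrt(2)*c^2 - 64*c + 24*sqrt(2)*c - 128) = -c^3 + sqrt(2)*c^3 - 3*c^2 + 12*sqrt(2)*c^2 - 64*c - sqrt(2)*c - 152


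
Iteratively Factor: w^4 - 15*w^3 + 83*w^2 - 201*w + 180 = (w - 3)*(w^3 - 12*w^2 + 47*w - 60) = (w - 3)^2*(w^2 - 9*w + 20) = (w - 5)*(w - 3)^2*(w - 4)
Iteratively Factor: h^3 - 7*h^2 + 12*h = (h - 4)*(h^2 - 3*h) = h*(h - 4)*(h - 3)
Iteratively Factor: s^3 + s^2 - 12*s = (s - 3)*(s^2 + 4*s) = s*(s - 3)*(s + 4)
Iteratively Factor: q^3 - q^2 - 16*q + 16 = (q + 4)*(q^2 - 5*q + 4) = (q - 1)*(q + 4)*(q - 4)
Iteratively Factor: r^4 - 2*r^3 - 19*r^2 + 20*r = (r + 4)*(r^3 - 6*r^2 + 5*r) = r*(r + 4)*(r^2 - 6*r + 5) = r*(r - 1)*(r + 4)*(r - 5)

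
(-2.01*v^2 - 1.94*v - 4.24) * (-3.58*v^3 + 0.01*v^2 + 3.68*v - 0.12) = 7.1958*v^5 + 6.9251*v^4 + 7.763*v^3 - 6.9404*v^2 - 15.3704*v + 0.5088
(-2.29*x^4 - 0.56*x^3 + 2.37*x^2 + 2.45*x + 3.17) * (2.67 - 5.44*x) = 12.4576*x^5 - 3.0679*x^4 - 14.388*x^3 - 7.0001*x^2 - 10.7033*x + 8.4639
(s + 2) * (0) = 0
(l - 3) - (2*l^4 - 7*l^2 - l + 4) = -2*l^4 + 7*l^2 + 2*l - 7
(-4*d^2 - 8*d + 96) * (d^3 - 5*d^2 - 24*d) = -4*d^5 + 12*d^4 + 232*d^3 - 288*d^2 - 2304*d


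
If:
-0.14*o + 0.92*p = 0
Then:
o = 6.57142857142857*p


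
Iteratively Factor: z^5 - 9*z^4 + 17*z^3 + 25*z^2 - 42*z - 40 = (z + 1)*(z^4 - 10*z^3 + 27*z^2 - 2*z - 40) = (z - 2)*(z + 1)*(z^3 - 8*z^2 + 11*z + 20) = (z - 5)*(z - 2)*(z + 1)*(z^2 - 3*z - 4) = (z - 5)*(z - 4)*(z - 2)*(z + 1)*(z + 1)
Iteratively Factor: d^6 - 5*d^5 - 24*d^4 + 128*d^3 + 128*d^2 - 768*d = (d - 4)*(d^5 - d^4 - 28*d^3 + 16*d^2 + 192*d) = (d - 4)^2*(d^4 + 3*d^3 - 16*d^2 - 48*d) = (d - 4)^3*(d^3 + 7*d^2 + 12*d) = (d - 4)^3*(d + 3)*(d^2 + 4*d) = d*(d - 4)^3*(d + 3)*(d + 4)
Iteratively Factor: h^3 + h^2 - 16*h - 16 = (h + 1)*(h^2 - 16) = (h + 1)*(h + 4)*(h - 4)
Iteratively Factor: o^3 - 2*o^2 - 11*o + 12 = (o + 3)*(o^2 - 5*o + 4) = (o - 1)*(o + 3)*(o - 4)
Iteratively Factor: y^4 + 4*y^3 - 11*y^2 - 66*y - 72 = (y + 3)*(y^3 + y^2 - 14*y - 24) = (y + 3)^2*(y^2 - 2*y - 8) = (y - 4)*(y + 3)^2*(y + 2)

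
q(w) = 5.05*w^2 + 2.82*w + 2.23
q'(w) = 10.1*w + 2.82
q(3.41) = 70.57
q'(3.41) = 37.26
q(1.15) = 12.15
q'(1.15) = 14.44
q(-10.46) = 525.26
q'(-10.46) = -102.83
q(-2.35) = 23.49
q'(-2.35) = -20.92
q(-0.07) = 2.06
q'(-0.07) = 2.11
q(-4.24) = 81.06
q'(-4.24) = -40.00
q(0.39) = 4.10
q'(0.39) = 6.76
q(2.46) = 39.73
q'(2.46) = 27.67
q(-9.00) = 385.90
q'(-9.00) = -88.08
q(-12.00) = 695.59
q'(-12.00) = -118.38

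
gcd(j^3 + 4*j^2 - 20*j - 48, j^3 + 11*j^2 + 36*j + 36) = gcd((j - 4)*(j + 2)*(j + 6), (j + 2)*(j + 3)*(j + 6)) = j^2 + 8*j + 12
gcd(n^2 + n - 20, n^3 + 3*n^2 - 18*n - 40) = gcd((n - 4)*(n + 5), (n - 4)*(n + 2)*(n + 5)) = n^2 + n - 20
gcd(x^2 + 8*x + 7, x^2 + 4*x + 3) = x + 1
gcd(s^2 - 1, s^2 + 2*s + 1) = s + 1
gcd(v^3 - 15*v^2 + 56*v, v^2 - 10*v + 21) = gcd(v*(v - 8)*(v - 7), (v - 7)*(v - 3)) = v - 7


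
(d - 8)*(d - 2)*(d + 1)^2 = d^4 - 8*d^3 - 3*d^2 + 22*d + 16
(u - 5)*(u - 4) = u^2 - 9*u + 20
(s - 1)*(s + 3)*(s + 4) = s^3 + 6*s^2 + 5*s - 12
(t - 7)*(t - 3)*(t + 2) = t^3 - 8*t^2 + t + 42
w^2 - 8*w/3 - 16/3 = (w - 4)*(w + 4/3)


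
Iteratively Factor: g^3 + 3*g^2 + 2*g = (g + 2)*(g^2 + g) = g*(g + 2)*(g + 1)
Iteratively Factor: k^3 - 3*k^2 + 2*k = (k - 2)*(k^2 - k) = k*(k - 2)*(k - 1)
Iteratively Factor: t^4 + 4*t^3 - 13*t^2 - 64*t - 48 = (t - 4)*(t^3 + 8*t^2 + 19*t + 12) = (t - 4)*(t + 4)*(t^2 + 4*t + 3) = (t - 4)*(t + 1)*(t + 4)*(t + 3)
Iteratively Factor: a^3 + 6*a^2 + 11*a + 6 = (a + 2)*(a^2 + 4*a + 3) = (a + 2)*(a + 3)*(a + 1)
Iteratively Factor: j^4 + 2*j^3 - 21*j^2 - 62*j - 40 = (j + 1)*(j^3 + j^2 - 22*j - 40) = (j + 1)*(j + 4)*(j^2 - 3*j - 10) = (j - 5)*(j + 1)*(j + 4)*(j + 2)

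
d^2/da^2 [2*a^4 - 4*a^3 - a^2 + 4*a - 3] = 24*a^2 - 24*a - 2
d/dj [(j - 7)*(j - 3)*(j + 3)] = 3*j^2 - 14*j - 9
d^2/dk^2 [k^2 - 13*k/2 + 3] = 2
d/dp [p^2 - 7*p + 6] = 2*p - 7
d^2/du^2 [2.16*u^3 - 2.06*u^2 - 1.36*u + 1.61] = 12.96*u - 4.12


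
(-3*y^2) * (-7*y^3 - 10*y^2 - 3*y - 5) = 21*y^5 + 30*y^4 + 9*y^3 + 15*y^2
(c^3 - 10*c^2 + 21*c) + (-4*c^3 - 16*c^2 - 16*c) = -3*c^3 - 26*c^2 + 5*c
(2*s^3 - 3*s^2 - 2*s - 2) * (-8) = -16*s^3 + 24*s^2 + 16*s + 16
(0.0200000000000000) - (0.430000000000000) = -0.410000000000000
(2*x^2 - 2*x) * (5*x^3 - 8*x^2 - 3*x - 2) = 10*x^5 - 26*x^4 + 10*x^3 + 2*x^2 + 4*x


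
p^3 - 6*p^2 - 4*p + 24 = (p - 6)*(p - 2)*(p + 2)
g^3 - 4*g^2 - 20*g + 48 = (g - 6)*(g - 2)*(g + 4)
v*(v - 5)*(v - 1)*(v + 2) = v^4 - 4*v^3 - 7*v^2 + 10*v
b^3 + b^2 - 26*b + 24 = (b - 4)*(b - 1)*(b + 6)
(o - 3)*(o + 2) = o^2 - o - 6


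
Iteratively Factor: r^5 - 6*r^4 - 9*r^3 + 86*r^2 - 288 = (r + 3)*(r^4 - 9*r^3 + 18*r^2 + 32*r - 96) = (r - 3)*(r + 3)*(r^3 - 6*r^2 + 32) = (r - 4)*(r - 3)*(r + 3)*(r^2 - 2*r - 8) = (r - 4)^2*(r - 3)*(r + 3)*(r + 2)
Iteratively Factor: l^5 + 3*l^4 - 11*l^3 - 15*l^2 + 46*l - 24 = (l + 4)*(l^4 - l^3 - 7*l^2 + 13*l - 6) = (l - 1)*(l + 4)*(l^3 - 7*l + 6) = (l - 2)*(l - 1)*(l + 4)*(l^2 + 2*l - 3) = (l - 2)*(l - 1)*(l + 3)*(l + 4)*(l - 1)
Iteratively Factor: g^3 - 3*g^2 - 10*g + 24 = (g + 3)*(g^2 - 6*g + 8) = (g - 2)*(g + 3)*(g - 4)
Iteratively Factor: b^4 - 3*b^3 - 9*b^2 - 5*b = (b + 1)*(b^3 - 4*b^2 - 5*b) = (b - 5)*(b + 1)*(b^2 + b) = b*(b - 5)*(b + 1)*(b + 1)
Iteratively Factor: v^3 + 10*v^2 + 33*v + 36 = (v + 3)*(v^2 + 7*v + 12) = (v + 3)^2*(v + 4)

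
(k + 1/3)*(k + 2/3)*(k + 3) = k^3 + 4*k^2 + 29*k/9 + 2/3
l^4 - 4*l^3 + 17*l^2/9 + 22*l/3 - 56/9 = (l - 7/3)*(l - 2)*(l - 1)*(l + 4/3)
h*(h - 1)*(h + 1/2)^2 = h^4 - 3*h^2/4 - h/4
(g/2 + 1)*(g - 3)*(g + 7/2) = g^3/2 + 5*g^2/4 - 19*g/4 - 21/2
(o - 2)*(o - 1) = o^2 - 3*o + 2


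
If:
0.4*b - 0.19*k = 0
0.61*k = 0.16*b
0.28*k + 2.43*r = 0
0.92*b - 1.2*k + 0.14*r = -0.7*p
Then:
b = 0.00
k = 0.00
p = 0.00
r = 0.00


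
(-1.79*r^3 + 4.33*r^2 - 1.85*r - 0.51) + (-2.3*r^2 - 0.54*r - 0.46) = -1.79*r^3 + 2.03*r^2 - 2.39*r - 0.97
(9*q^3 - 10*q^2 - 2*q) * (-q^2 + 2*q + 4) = -9*q^5 + 28*q^4 + 18*q^3 - 44*q^2 - 8*q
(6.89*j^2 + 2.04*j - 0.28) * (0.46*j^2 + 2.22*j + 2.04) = 3.1694*j^4 + 16.2342*j^3 + 18.4556*j^2 + 3.54*j - 0.5712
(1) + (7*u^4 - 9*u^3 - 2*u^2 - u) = 7*u^4 - 9*u^3 - 2*u^2 - u + 1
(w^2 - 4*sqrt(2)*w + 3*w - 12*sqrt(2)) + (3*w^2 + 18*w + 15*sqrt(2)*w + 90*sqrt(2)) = 4*w^2 + 11*sqrt(2)*w + 21*w + 78*sqrt(2)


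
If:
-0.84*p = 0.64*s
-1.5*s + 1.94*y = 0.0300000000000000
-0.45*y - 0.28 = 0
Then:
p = 0.63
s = -0.82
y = -0.62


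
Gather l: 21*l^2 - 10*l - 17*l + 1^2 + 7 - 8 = 21*l^2 - 27*l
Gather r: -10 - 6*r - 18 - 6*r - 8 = -12*r - 36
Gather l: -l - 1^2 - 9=-l - 10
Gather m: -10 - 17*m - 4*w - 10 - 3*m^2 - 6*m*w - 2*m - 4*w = -3*m^2 + m*(-6*w - 19) - 8*w - 20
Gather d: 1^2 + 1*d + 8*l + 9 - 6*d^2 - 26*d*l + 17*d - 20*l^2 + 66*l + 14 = -6*d^2 + d*(18 - 26*l) - 20*l^2 + 74*l + 24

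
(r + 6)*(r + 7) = r^2 + 13*r + 42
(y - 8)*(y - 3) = y^2 - 11*y + 24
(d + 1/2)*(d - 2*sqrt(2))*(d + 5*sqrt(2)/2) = d^3 + d^2/2 + sqrt(2)*d^2/2 - 10*d + sqrt(2)*d/4 - 5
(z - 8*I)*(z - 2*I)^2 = z^3 - 12*I*z^2 - 36*z + 32*I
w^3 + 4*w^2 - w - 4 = (w - 1)*(w + 1)*(w + 4)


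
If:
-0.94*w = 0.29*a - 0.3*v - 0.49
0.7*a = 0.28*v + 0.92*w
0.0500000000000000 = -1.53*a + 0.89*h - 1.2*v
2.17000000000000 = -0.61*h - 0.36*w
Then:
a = -0.63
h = -3.62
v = -1.92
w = 0.10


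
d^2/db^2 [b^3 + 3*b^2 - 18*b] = 6*b + 6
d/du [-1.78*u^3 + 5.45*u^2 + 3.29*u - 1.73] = -5.34*u^2 + 10.9*u + 3.29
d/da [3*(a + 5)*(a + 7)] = 6*a + 36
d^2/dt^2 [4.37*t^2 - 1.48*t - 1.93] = 8.74000000000000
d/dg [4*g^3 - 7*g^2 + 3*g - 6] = 12*g^2 - 14*g + 3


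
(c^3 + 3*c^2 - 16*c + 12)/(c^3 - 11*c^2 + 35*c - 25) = (c^2 + 4*c - 12)/(c^2 - 10*c + 25)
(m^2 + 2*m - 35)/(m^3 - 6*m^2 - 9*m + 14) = (m^2 + 2*m - 35)/(m^3 - 6*m^2 - 9*m + 14)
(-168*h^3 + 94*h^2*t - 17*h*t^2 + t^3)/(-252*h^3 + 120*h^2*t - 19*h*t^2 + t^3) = (-4*h + t)/(-6*h + t)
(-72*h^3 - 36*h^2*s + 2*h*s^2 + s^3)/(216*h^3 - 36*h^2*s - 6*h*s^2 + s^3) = (2*h + s)/(-6*h + s)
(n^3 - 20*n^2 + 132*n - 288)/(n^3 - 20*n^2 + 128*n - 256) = (n^2 - 12*n + 36)/(n^2 - 12*n + 32)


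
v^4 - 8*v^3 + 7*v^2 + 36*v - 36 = (v - 6)*(v - 3)*(v - 1)*(v + 2)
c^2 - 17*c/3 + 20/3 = (c - 4)*(c - 5/3)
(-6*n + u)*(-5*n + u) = 30*n^2 - 11*n*u + u^2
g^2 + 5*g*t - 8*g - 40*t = (g - 8)*(g + 5*t)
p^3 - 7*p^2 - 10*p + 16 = (p - 8)*(p - 1)*(p + 2)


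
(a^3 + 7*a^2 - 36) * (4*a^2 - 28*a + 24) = 4*a^5 - 172*a^3 + 24*a^2 + 1008*a - 864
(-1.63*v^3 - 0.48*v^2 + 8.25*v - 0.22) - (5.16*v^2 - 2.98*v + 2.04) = -1.63*v^3 - 5.64*v^2 + 11.23*v - 2.26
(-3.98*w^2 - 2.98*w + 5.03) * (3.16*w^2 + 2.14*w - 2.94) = -12.5768*w^4 - 17.934*w^3 + 21.2188*w^2 + 19.5254*w - 14.7882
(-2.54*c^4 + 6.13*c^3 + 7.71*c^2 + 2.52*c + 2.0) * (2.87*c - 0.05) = -7.2898*c^5 + 17.7201*c^4 + 21.8212*c^3 + 6.8469*c^2 + 5.614*c - 0.1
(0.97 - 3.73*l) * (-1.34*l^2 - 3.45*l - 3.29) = 4.9982*l^3 + 11.5687*l^2 + 8.9252*l - 3.1913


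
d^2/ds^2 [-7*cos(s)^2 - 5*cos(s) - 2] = 5*cos(s) + 14*cos(2*s)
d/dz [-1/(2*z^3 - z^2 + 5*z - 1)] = (6*z^2 - 2*z + 5)/(2*z^3 - z^2 + 5*z - 1)^2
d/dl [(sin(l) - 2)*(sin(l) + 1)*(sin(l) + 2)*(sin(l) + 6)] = (4*sin(l)^3 + 21*sin(l)^2 + 4*sin(l) - 28)*cos(l)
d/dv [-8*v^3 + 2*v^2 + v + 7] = -24*v^2 + 4*v + 1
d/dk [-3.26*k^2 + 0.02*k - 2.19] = 0.02 - 6.52*k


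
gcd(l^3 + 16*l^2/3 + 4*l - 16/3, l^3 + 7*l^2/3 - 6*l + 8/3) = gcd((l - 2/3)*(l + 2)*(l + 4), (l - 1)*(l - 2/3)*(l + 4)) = l^2 + 10*l/3 - 8/3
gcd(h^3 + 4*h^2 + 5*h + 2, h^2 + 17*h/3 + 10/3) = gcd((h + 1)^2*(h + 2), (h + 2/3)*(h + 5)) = 1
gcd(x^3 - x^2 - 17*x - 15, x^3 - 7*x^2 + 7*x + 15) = x^2 - 4*x - 5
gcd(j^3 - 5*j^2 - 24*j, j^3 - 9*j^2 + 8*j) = j^2 - 8*j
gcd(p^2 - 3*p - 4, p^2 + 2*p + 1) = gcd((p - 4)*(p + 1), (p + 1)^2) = p + 1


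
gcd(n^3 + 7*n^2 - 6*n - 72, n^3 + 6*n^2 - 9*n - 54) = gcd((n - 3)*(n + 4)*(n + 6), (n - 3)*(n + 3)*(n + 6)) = n^2 + 3*n - 18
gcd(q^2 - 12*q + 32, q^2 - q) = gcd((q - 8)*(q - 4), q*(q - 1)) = 1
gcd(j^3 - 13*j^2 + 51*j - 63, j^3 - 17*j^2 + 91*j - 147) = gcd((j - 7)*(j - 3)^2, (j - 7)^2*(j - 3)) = j^2 - 10*j + 21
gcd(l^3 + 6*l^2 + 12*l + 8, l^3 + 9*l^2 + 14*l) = l + 2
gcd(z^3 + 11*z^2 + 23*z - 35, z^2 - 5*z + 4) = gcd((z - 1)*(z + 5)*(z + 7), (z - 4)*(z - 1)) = z - 1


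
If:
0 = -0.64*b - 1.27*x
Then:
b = -1.984375*x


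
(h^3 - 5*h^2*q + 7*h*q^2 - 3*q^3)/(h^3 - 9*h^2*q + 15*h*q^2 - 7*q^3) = (-h + 3*q)/(-h + 7*q)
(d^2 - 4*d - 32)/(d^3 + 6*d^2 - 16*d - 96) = (d - 8)/(d^2 + 2*d - 24)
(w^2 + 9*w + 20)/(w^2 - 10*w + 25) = (w^2 + 9*w + 20)/(w^2 - 10*w + 25)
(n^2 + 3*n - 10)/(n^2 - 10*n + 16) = (n + 5)/(n - 8)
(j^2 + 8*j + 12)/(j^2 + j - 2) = (j + 6)/(j - 1)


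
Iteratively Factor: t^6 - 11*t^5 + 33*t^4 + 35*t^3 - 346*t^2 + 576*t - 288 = (t - 2)*(t^5 - 9*t^4 + 15*t^3 + 65*t^2 - 216*t + 144) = (t - 2)*(t + 3)*(t^4 - 12*t^3 + 51*t^2 - 88*t + 48) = (t - 2)*(t - 1)*(t + 3)*(t^3 - 11*t^2 + 40*t - 48) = (t - 4)*(t - 2)*(t - 1)*(t + 3)*(t^2 - 7*t + 12) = (t - 4)^2*(t - 2)*(t - 1)*(t + 3)*(t - 3)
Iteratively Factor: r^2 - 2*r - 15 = (r + 3)*(r - 5)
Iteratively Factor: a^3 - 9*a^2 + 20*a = (a - 5)*(a^2 - 4*a) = a*(a - 5)*(a - 4)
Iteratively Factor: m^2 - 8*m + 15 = (m - 3)*(m - 5)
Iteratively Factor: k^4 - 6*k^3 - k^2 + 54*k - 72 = (k - 4)*(k^3 - 2*k^2 - 9*k + 18) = (k - 4)*(k - 2)*(k^2 - 9) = (k - 4)*(k - 3)*(k - 2)*(k + 3)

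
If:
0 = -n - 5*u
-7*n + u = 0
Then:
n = 0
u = 0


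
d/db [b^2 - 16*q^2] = 2*b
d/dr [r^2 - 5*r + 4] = 2*r - 5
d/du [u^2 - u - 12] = 2*u - 1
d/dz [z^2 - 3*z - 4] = 2*z - 3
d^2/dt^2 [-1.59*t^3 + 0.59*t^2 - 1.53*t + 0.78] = 1.18 - 9.54*t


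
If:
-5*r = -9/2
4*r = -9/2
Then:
No Solution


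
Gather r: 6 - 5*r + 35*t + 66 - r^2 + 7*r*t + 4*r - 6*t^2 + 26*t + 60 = -r^2 + r*(7*t - 1) - 6*t^2 + 61*t + 132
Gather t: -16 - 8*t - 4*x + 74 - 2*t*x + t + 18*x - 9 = t*(-2*x - 7) + 14*x + 49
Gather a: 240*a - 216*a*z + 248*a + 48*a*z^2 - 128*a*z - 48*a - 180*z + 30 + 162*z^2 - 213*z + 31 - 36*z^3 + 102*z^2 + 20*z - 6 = a*(48*z^2 - 344*z + 440) - 36*z^3 + 264*z^2 - 373*z + 55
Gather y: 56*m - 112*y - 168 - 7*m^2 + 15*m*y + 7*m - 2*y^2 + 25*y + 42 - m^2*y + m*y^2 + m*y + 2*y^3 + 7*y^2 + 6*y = -7*m^2 + 63*m + 2*y^3 + y^2*(m + 5) + y*(-m^2 + 16*m - 81) - 126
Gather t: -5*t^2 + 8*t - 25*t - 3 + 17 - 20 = -5*t^2 - 17*t - 6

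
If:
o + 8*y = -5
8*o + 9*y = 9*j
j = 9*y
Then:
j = -45/17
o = -45/17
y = -5/17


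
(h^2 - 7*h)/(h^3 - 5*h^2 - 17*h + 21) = h/(h^2 + 2*h - 3)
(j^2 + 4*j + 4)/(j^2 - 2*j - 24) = (j^2 + 4*j + 4)/(j^2 - 2*j - 24)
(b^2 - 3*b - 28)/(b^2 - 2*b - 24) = (b - 7)/(b - 6)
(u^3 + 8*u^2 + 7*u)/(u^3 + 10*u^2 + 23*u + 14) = u/(u + 2)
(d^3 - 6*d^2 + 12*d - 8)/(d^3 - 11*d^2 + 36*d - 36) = (d^2 - 4*d + 4)/(d^2 - 9*d + 18)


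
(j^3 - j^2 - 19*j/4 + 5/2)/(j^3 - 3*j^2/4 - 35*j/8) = 2*(2*j^2 + 3*j - 2)/(j*(4*j + 7))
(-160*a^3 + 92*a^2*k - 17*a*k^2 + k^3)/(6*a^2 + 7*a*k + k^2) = (-160*a^3 + 92*a^2*k - 17*a*k^2 + k^3)/(6*a^2 + 7*a*k + k^2)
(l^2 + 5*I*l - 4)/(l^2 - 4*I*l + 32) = (l + I)/(l - 8*I)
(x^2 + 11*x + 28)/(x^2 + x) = (x^2 + 11*x + 28)/(x*(x + 1))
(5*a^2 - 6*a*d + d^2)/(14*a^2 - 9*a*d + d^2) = (5*a^2 - 6*a*d + d^2)/(14*a^2 - 9*a*d + d^2)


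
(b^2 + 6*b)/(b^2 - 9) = b*(b + 6)/(b^2 - 9)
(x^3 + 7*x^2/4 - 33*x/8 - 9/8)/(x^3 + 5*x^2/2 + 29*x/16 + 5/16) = 2*(2*x^2 + 3*x - 9)/(4*x^2 + 9*x + 5)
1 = 1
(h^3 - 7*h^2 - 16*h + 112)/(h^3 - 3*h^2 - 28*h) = (h - 4)/h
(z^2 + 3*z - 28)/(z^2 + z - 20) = (z + 7)/(z + 5)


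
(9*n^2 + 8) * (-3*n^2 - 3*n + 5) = -27*n^4 - 27*n^3 + 21*n^2 - 24*n + 40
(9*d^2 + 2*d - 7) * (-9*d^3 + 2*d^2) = -81*d^5 + 67*d^3 - 14*d^2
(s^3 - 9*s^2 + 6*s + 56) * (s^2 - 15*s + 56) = s^5 - 24*s^4 + 197*s^3 - 538*s^2 - 504*s + 3136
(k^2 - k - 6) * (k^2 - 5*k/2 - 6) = k^4 - 7*k^3/2 - 19*k^2/2 + 21*k + 36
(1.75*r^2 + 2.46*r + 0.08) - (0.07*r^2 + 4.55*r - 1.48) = 1.68*r^2 - 2.09*r + 1.56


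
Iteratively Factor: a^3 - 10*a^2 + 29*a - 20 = (a - 5)*(a^2 - 5*a + 4) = (a - 5)*(a - 1)*(a - 4)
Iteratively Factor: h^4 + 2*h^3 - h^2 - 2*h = (h + 2)*(h^3 - h) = h*(h + 2)*(h^2 - 1) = h*(h - 1)*(h + 2)*(h + 1)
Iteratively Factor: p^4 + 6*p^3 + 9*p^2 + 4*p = (p)*(p^3 + 6*p^2 + 9*p + 4) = p*(p + 1)*(p^2 + 5*p + 4) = p*(p + 1)*(p + 4)*(p + 1)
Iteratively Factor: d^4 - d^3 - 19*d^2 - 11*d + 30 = (d - 5)*(d^3 + 4*d^2 + d - 6) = (d - 5)*(d + 2)*(d^2 + 2*d - 3) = (d - 5)*(d - 1)*(d + 2)*(d + 3)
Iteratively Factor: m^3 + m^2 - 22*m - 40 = (m + 2)*(m^2 - m - 20) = (m - 5)*(m + 2)*(m + 4)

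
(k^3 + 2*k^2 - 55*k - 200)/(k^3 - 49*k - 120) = (k + 5)/(k + 3)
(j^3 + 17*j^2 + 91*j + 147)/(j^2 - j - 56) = (j^2 + 10*j + 21)/(j - 8)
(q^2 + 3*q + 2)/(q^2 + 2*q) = (q + 1)/q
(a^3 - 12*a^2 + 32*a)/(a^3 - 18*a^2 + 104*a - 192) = a/(a - 6)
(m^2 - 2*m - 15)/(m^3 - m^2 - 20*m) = (m + 3)/(m*(m + 4))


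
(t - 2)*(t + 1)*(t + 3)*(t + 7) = t^4 + 9*t^3 + 9*t^2 - 41*t - 42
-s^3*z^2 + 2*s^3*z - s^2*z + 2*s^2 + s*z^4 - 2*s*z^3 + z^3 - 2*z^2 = (-s + z)*(s + z)*(z - 2)*(s*z + 1)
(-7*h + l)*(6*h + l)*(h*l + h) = -42*h^3*l - 42*h^3 - h^2*l^2 - h^2*l + h*l^3 + h*l^2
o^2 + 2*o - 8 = (o - 2)*(o + 4)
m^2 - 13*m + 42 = (m - 7)*(m - 6)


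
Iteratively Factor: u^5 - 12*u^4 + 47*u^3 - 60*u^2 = (u - 5)*(u^4 - 7*u^3 + 12*u^2) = (u - 5)*(u - 4)*(u^3 - 3*u^2) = (u - 5)*(u - 4)*(u - 3)*(u^2) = u*(u - 5)*(u - 4)*(u - 3)*(u)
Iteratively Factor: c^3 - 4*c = (c)*(c^2 - 4) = c*(c + 2)*(c - 2)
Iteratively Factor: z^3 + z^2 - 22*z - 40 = (z - 5)*(z^2 + 6*z + 8) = (z - 5)*(z + 2)*(z + 4)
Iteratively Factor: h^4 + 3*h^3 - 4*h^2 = (h - 1)*(h^3 + 4*h^2) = h*(h - 1)*(h^2 + 4*h) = h*(h - 1)*(h + 4)*(h)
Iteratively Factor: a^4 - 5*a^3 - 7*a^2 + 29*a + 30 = (a + 1)*(a^3 - 6*a^2 - a + 30) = (a - 3)*(a + 1)*(a^2 - 3*a - 10) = (a - 3)*(a + 1)*(a + 2)*(a - 5)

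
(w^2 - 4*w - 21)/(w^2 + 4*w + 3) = (w - 7)/(w + 1)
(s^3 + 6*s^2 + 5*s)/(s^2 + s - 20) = s*(s + 1)/(s - 4)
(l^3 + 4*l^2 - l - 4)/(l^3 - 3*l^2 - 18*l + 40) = (l^2 - 1)/(l^2 - 7*l + 10)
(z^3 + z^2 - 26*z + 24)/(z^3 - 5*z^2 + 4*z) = (z + 6)/z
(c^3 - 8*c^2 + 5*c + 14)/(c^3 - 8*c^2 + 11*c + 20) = (c^2 - 9*c + 14)/(c^2 - 9*c + 20)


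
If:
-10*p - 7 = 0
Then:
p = -7/10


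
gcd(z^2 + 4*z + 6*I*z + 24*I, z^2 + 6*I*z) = z + 6*I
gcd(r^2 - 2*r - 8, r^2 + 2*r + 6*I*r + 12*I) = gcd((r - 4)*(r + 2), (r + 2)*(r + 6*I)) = r + 2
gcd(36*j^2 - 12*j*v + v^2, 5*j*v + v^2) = 1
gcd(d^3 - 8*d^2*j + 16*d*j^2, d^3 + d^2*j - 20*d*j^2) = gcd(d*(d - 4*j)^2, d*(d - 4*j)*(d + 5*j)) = d^2 - 4*d*j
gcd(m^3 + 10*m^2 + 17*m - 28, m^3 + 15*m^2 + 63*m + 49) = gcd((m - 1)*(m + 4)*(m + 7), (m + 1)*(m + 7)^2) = m + 7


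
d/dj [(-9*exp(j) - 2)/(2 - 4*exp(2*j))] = (-18*exp(2*j) - 8*exp(j) - 9)*exp(j)/(2*(4*exp(4*j) - 4*exp(2*j) + 1))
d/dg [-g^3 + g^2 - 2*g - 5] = -3*g^2 + 2*g - 2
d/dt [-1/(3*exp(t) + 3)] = 1/(12*cosh(t/2)^2)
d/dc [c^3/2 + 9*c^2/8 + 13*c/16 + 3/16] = 3*c^2/2 + 9*c/4 + 13/16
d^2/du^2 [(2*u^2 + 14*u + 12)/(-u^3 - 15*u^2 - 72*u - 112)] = 4*(-u^4 - 13*u^3 - 15*u^2 + 401*u + 1430)/(u^7 + 37*u^6 + 579*u^5 + 4967*u^4 + 25232*u^3 + 75936*u^2 + 125440*u + 87808)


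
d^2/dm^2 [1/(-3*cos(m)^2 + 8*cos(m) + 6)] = 2*(-18*sin(m)^4 + 77*sin(m)^2 - 21*cos(m) + 9*cos(3*m) + 23)/(3*sin(m)^2 + 8*cos(m) + 3)^3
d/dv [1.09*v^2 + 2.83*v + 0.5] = 2.18*v + 2.83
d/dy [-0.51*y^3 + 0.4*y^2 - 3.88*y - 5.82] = -1.53*y^2 + 0.8*y - 3.88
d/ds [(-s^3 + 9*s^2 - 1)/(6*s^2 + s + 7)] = (3*s*(6 - s)*(6*s^2 + s + 7) + (12*s + 1)*(s^3 - 9*s^2 + 1))/(6*s^2 + s + 7)^2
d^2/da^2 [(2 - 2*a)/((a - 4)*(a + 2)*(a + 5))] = 12*(-a^5 - a^4 - a^3 - 89*a^2 - 134*a + 388)/(a^9 + 9*a^8 - 27*a^7 - 417*a^6 - 234*a^5 + 6156*a^4 + 11928*a^3 - 24480*a^2 - 86400*a - 64000)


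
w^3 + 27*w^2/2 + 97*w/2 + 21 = (w + 1/2)*(w + 6)*(w + 7)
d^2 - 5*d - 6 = (d - 6)*(d + 1)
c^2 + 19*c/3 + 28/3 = (c + 7/3)*(c + 4)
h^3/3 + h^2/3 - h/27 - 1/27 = (h/3 + 1/3)*(h - 1/3)*(h + 1/3)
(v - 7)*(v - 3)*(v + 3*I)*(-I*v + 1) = -I*v^4 + 4*v^3 + 10*I*v^3 - 40*v^2 - 18*I*v^2 + 84*v - 30*I*v + 63*I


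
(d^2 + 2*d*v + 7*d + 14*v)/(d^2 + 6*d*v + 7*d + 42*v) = (d + 2*v)/(d + 6*v)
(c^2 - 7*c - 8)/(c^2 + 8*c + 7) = (c - 8)/(c + 7)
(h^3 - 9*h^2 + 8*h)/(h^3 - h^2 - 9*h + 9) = h*(h - 8)/(h^2 - 9)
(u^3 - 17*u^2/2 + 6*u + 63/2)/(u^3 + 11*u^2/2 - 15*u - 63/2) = (u - 7)/(u + 7)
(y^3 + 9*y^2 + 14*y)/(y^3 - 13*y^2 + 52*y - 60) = y*(y^2 + 9*y + 14)/(y^3 - 13*y^2 + 52*y - 60)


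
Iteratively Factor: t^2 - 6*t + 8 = (t - 2)*(t - 4)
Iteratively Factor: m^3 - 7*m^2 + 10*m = (m - 2)*(m^2 - 5*m) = (m - 5)*(m - 2)*(m)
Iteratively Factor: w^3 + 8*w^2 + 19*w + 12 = (w + 4)*(w^2 + 4*w + 3) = (w + 3)*(w + 4)*(w + 1)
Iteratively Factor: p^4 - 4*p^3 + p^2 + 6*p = (p + 1)*(p^3 - 5*p^2 + 6*p) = (p - 3)*(p + 1)*(p^2 - 2*p) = p*(p - 3)*(p + 1)*(p - 2)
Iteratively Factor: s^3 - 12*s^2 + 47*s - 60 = (s - 3)*(s^2 - 9*s + 20) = (s - 4)*(s - 3)*(s - 5)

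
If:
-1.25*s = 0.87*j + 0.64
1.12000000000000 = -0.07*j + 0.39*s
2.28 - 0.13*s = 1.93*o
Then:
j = -3.87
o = 1.03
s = 2.18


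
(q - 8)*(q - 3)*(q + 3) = q^3 - 8*q^2 - 9*q + 72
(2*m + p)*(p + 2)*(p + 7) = 2*m*p^2 + 18*m*p + 28*m + p^3 + 9*p^2 + 14*p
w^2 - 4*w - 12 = (w - 6)*(w + 2)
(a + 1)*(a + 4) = a^2 + 5*a + 4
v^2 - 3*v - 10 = (v - 5)*(v + 2)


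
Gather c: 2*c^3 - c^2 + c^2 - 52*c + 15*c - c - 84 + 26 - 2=2*c^3 - 38*c - 60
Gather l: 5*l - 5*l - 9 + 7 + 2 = 0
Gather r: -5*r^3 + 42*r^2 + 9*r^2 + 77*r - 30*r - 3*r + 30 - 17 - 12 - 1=-5*r^3 + 51*r^2 + 44*r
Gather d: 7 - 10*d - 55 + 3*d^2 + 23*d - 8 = 3*d^2 + 13*d - 56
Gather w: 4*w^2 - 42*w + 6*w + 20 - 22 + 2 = 4*w^2 - 36*w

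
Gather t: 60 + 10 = 70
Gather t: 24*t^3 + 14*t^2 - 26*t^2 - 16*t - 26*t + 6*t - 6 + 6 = 24*t^3 - 12*t^2 - 36*t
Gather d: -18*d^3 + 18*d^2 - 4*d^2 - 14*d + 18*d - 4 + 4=-18*d^3 + 14*d^2 + 4*d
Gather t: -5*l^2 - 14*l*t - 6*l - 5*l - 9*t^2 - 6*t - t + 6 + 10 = -5*l^2 - 11*l - 9*t^2 + t*(-14*l - 7) + 16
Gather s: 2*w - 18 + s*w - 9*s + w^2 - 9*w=s*(w - 9) + w^2 - 7*w - 18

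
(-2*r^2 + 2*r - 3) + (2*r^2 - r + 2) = r - 1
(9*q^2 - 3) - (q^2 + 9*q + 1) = 8*q^2 - 9*q - 4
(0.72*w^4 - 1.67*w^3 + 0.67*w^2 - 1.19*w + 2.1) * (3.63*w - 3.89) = 2.6136*w^5 - 8.8629*w^4 + 8.9284*w^3 - 6.926*w^2 + 12.2521*w - 8.169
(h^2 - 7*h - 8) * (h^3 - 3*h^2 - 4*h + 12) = h^5 - 10*h^4 + 9*h^3 + 64*h^2 - 52*h - 96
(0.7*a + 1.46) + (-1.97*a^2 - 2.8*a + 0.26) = -1.97*a^2 - 2.1*a + 1.72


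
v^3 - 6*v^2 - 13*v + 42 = (v - 7)*(v - 2)*(v + 3)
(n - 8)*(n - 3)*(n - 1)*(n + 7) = n^4 - 5*n^3 - 49*n^2 + 221*n - 168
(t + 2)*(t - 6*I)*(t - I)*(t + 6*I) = t^4 + 2*t^3 - I*t^3 + 36*t^2 - 2*I*t^2 + 72*t - 36*I*t - 72*I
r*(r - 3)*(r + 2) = r^3 - r^2 - 6*r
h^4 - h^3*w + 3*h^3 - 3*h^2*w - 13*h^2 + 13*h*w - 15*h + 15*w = (h - 3)*(h + 1)*(h + 5)*(h - w)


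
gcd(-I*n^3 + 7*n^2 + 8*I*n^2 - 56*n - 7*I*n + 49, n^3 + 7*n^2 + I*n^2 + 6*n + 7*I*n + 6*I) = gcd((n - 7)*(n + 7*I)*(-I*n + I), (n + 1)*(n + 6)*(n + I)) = 1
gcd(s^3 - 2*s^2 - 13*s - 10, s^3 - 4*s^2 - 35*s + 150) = s - 5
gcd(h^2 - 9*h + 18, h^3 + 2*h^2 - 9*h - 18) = h - 3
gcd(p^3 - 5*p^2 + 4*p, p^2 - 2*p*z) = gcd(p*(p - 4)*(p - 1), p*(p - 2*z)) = p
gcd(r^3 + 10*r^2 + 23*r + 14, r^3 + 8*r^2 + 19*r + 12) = r + 1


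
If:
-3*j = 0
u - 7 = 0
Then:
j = 0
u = 7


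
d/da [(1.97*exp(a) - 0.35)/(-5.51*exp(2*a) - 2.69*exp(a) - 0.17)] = (10.8547*exp(2*a) - 3.857*exp(a) - 1.2764)*exp(a)/(30.3601*exp(4*a) + 29.6438*exp(3*a) + 9.1095*exp(2*a) + 0.9146*exp(a) + 0.0289)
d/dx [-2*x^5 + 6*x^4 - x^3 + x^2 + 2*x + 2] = -10*x^4 + 24*x^3 - 3*x^2 + 2*x + 2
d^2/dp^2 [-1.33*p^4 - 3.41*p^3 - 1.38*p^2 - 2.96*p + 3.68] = -15.96*p^2 - 20.46*p - 2.76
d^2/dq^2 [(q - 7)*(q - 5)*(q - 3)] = 6*q - 30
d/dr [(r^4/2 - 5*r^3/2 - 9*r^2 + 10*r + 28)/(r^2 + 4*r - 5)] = (2*r^5 + 7*r^4 - 60*r^3 - 17*r^2 + 68*r - 324)/(2*(r^4 + 8*r^3 + 6*r^2 - 40*r + 25))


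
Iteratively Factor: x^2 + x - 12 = (x + 4)*(x - 3)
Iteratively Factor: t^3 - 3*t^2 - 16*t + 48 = (t + 4)*(t^2 - 7*t + 12) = (t - 4)*(t + 4)*(t - 3)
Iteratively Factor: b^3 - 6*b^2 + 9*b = (b - 3)*(b^2 - 3*b) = (b - 3)^2*(b)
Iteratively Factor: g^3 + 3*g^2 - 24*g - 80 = (g + 4)*(g^2 - g - 20) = (g - 5)*(g + 4)*(g + 4)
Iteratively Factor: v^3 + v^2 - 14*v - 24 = (v + 3)*(v^2 - 2*v - 8) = (v - 4)*(v + 3)*(v + 2)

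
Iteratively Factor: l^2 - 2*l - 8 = (l - 4)*(l + 2)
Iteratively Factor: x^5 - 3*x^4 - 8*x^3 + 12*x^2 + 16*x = (x - 4)*(x^4 + x^3 - 4*x^2 - 4*x) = (x - 4)*(x - 2)*(x^3 + 3*x^2 + 2*x) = (x - 4)*(x - 2)*(x + 2)*(x^2 + x) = (x - 4)*(x - 2)*(x + 1)*(x + 2)*(x)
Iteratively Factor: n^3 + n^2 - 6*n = (n)*(n^2 + n - 6) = n*(n + 3)*(n - 2)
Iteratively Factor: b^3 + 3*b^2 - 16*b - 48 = (b - 4)*(b^2 + 7*b + 12) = (b - 4)*(b + 3)*(b + 4)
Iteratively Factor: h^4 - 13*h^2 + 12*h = (h + 4)*(h^3 - 4*h^2 + 3*h) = (h - 1)*(h + 4)*(h^2 - 3*h) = h*(h - 1)*(h + 4)*(h - 3)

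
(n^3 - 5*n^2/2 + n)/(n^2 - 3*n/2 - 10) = n*(-2*n^2 + 5*n - 2)/(-2*n^2 + 3*n + 20)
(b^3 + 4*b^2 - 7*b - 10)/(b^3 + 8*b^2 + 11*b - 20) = (b^2 - b - 2)/(b^2 + 3*b - 4)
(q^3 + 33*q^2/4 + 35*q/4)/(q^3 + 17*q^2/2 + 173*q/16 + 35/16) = 4*q/(4*q + 1)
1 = 1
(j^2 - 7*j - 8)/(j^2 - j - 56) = (j + 1)/(j + 7)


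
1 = 1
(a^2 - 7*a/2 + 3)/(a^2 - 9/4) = 2*(a - 2)/(2*a + 3)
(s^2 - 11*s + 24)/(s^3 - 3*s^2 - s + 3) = (s - 8)/(s^2 - 1)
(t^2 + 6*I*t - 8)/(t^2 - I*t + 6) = (t + 4*I)/(t - 3*I)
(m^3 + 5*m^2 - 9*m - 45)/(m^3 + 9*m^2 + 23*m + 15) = (m - 3)/(m + 1)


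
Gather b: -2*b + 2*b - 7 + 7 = 0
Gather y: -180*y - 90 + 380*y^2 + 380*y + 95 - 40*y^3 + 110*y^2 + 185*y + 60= -40*y^3 + 490*y^2 + 385*y + 65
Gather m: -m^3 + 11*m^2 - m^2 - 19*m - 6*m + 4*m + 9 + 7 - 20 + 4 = -m^3 + 10*m^2 - 21*m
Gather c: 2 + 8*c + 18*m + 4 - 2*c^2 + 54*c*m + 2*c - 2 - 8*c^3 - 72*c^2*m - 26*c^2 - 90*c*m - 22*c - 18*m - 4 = -8*c^3 + c^2*(-72*m - 28) + c*(-36*m - 12)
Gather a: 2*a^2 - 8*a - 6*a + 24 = 2*a^2 - 14*a + 24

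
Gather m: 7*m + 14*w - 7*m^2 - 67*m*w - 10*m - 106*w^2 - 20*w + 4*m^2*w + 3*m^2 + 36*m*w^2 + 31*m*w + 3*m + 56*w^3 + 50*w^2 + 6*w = m^2*(4*w - 4) + m*(36*w^2 - 36*w) + 56*w^3 - 56*w^2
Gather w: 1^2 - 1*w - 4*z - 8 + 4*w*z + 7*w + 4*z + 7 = w*(4*z + 6)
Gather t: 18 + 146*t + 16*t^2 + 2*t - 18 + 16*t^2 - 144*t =32*t^2 + 4*t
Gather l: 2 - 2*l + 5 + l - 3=4 - l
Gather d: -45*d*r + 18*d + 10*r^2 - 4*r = d*(18 - 45*r) + 10*r^2 - 4*r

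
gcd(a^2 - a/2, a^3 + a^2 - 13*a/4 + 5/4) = a - 1/2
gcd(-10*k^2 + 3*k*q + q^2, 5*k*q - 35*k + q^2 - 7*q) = 5*k + q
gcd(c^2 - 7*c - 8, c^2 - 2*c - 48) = c - 8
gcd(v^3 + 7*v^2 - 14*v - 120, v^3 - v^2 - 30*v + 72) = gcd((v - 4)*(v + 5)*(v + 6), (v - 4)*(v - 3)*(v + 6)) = v^2 + 2*v - 24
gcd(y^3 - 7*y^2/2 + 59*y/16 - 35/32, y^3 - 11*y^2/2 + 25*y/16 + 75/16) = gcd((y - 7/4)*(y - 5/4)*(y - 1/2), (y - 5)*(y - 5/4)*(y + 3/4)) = y - 5/4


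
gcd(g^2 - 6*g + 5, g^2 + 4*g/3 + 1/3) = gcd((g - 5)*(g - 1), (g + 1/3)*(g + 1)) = 1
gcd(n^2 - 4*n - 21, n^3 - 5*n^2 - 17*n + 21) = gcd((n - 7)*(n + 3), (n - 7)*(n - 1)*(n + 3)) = n^2 - 4*n - 21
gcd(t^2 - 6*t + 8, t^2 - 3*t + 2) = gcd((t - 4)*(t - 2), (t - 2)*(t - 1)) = t - 2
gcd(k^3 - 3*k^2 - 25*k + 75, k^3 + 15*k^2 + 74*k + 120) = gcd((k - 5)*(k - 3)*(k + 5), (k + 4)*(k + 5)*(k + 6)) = k + 5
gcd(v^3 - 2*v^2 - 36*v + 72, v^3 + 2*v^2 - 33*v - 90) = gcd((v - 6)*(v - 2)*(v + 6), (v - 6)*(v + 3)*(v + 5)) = v - 6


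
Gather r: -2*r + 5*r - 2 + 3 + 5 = 3*r + 6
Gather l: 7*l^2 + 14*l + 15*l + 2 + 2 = 7*l^2 + 29*l + 4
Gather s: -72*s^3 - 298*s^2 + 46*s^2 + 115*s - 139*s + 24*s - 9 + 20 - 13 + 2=-72*s^3 - 252*s^2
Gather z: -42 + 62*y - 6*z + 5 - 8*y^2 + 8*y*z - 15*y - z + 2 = -8*y^2 + 47*y + z*(8*y - 7) - 35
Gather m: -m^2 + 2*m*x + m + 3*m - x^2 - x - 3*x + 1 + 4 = -m^2 + m*(2*x + 4) - x^2 - 4*x + 5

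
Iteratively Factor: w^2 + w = (w + 1)*(w)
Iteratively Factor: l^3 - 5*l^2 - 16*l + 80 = (l - 4)*(l^2 - l - 20) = (l - 5)*(l - 4)*(l + 4)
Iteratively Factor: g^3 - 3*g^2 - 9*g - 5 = (g - 5)*(g^2 + 2*g + 1) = (g - 5)*(g + 1)*(g + 1)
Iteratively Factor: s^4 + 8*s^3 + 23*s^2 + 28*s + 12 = (s + 3)*(s^3 + 5*s^2 + 8*s + 4) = (s + 1)*(s + 3)*(s^2 + 4*s + 4) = (s + 1)*(s + 2)*(s + 3)*(s + 2)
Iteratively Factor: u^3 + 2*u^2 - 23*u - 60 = (u + 3)*(u^2 - u - 20) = (u + 3)*(u + 4)*(u - 5)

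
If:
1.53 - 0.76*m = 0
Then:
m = 2.01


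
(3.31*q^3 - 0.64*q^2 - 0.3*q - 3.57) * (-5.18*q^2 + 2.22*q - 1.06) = -17.1458*q^5 + 10.6634*q^4 - 3.3754*q^3 + 18.505*q^2 - 7.6074*q + 3.7842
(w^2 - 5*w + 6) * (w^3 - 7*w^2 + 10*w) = w^5 - 12*w^4 + 51*w^3 - 92*w^2 + 60*w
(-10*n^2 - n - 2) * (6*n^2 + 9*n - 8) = -60*n^4 - 96*n^3 + 59*n^2 - 10*n + 16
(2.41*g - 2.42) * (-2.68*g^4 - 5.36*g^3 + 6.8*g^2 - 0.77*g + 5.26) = -6.4588*g^5 - 6.432*g^4 + 29.3592*g^3 - 18.3117*g^2 + 14.54*g - 12.7292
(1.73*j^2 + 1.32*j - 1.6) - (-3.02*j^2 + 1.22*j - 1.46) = 4.75*j^2 + 0.1*j - 0.14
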